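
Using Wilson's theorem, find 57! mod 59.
(58)! = (57)! × (58) ≡ -1 (mod 59). So (57)! ≡ -1 × (58)^(-1) ≡ (-1)×(-1) = 1 (mod 59)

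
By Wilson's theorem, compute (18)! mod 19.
By Wilson's theorem, (18)! ≡ -1 ≡ 18 mod 19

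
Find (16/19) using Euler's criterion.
(16/19) = 16^{9} mod 19 = 1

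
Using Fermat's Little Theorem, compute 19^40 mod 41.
By Fermat's Little Theorem, 19^{40} ≡ 1 (mod 41) since 41 is prime and gcd(19, 41) = 1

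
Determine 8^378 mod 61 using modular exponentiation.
Using Fermat: 8^{60} ≡ 1 (mod 61). 378 ≡ 18 (mod 60). So 8^{378} ≡ 8^{18} ≡ 41 (mod 61)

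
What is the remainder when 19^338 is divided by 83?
Using Fermat: 19^{82} ≡ 1 (mod 83). 338 ≡ 10 (mod 82). So 19^{338} ≡ 19^{10} ≡ 23 (mod 83)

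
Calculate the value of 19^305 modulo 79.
Using Fermat: 19^{78} ≡ 1 (mod 79). 305 ≡ 71 (mod 78). So 19^{305} ≡ 19^{71} ≡ 36 (mod 79)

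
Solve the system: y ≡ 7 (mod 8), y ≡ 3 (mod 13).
M = 8 × 13 = 104. M₁ = 13, y₁ ≡ 5 (mod 8). M₂ = 8, y₂ ≡ 5 (mod 13). y = 7×13×5 + 3×8×5 ≡ 55 (mod 104)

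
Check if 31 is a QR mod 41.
By Euler's criterion: 31^{20} ≡ 1 mod 41. Since this equals 1, 31 is a QR.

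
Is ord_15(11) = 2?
Powers of 11 mod 15: 11^1≡11, 11^2≡1. First k with 11^k≡1 is k=2. Yes, ord_15(11) = 2.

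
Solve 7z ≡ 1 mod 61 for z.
Since 61 is prime, by Fermat 7^(-1) ≡ 7^{59} ≡ 35 mod 61. Verify: 7 × 35 = 245 ≡ 1 mod 61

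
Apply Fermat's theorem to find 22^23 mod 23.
By Fermat: 22^{22} ≡ 1 mod 23. So 22^{23} = 22^{22} · 22^{1} ≡ 22^{1} ≡ 22 mod 23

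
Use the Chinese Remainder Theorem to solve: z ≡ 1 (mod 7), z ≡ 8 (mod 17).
M = 7 × 17 = 119. M₁ = 17, y₁ ≡ 5 (mod 7). M₂ = 7, y₂ ≡ 5 (mod 17). z = 1×17×5 + 8×7×5 ≡ 8 (mod 119)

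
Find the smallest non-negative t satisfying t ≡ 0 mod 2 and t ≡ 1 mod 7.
M = 2 × 7 = 14. M₁ = 7, y₁ ≡ 1 mod 2. M₂ = 2, y₂ ≡ 4 mod 7. t = 0×7×1 + 1×2×4 ≡ 8 mod 14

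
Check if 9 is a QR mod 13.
By Euler's criterion: 9^{6} ≡ 1 mod 13. Since this equals 1, 9 is a QR.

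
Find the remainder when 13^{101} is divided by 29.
By Fermat: 13^{28} ≡ 1 mod 29. 101 = 3×28 + 17. So 13^{101} ≡ 13^{17} ≡ 22 mod 29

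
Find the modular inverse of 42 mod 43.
Since 43 is prime, by Fermat 42^(-1) ≡ 42^{41} ≡ 42 mod 43. Verify: 42 × 42 = 1764 ≡ 1 mod 43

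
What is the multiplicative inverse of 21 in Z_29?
Since 29 is prime, by Fermat 21^(-1) ≡ 21^{27} ≡ 18 mod 29. Verify: 21 × 18 = 378 ≡ 1 mod 29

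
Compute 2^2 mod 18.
2^{2} = 4 ≡ 4 (mod 18)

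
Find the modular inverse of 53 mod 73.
Since 73 is prime, by Fermat 53^(-1) ≡ 53^{71} ≡ 62 (mod 73). Verify: 53 × 62 = 3286 ≡ 1 (mod 73)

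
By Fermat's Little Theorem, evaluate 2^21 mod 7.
By Fermat: 2^{6} ≡ 1 mod 7. 21 = 3×6 + 3. So 2^{21} ≡ 2^{3} ≡ 1 mod 7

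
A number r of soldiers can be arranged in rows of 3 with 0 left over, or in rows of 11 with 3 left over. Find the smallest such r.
M = 3 × 11 = 33. M₁ = 11, y₁ ≡ 2 mod 3. M₂ = 3, y₂ ≡ 4 mod 11. r = 0×11×2 + 3×3×4 ≡ 3 mod 33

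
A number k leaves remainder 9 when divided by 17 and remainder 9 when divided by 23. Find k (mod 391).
M = 17 × 23 = 391. M₁ = 23, y₁ ≡ 3 (mod 17). M₂ = 17, y₂ ≡ 19 (mod 23). k = 9×23×3 + 9×17×19 ≡ 9 (mod 391)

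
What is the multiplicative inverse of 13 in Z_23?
Since 23 is prime, by Fermat 13^(-1) ≡ 13^{21} ≡ 16 mod 23. Verify: 13 × 16 = 208 ≡ 1 mod 23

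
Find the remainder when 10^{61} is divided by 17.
By Fermat: 10^{16} ≡ 1 mod 17. 61 = 3×16 + 13. So 10^{61} ≡ 10^{13} ≡ 11 mod 17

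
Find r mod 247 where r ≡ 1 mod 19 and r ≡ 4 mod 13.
M = 19 × 13 = 247. M₁ = 13, y₁ ≡ 3 mod 19. M₂ = 19, y₂ ≡ 11 mod 13. r = 1×13×3 + 4×19×11 ≡ 134 mod 247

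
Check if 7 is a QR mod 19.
By Euler's criterion: 7^{9} ≡ 1 (mod 19). Since this equals 1, 7 is a QR.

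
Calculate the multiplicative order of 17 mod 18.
Powers of 17 mod 18: 17^1≡17, 17^2≡1. ord_18(17) = 2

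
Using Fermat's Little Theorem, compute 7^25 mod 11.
By Fermat: 7^{10} ≡ 1 (mod 11). 25 = 2×10 + 5. So 7^{25} ≡ 7^{5} ≡ 10 (mod 11)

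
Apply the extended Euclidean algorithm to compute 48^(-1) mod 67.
Extended GCD: 48(7) + 67(-5) = 1. So 48^(-1) ≡ 7 (mod 67). Verify: 48 × 7 = 336 ≡ 1 (mod 67)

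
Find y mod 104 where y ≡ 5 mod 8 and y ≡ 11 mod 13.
M = 8 × 13 = 104. M₁ = 13, y₁ ≡ 5 mod 8. M₂ = 8, y₂ ≡ 5 mod 13. y = 5×13×5 + 11×8×5 ≡ 37 mod 104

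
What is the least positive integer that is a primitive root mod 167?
g = 5. Powers: [5, 25, 125, 124, 119, 94, 136, ...] generates all 166 non-zero residues.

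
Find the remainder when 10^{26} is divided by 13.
By Fermat: 10^{12} ≡ 1 mod 13. 26 = 2×12 + 2. So 10^{26} ≡ 10^{2} ≡ 9 mod 13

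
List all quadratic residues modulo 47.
Quadratic residues modulo 47: {1, 2, 3, 4, 6, 7, 8, 9, 12, 14, 16, 17, 18, 21, 24, 25, 27, 28, 32, 34, 36, 37, 42}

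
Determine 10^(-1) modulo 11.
Since 11 is prime, by Fermat 10^(-1) ≡ 10^{9} ≡ 10 (mod 11). Verify: 10 × 10 = 100 ≡ 1 (mod 11)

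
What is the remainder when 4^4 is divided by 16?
4^{4} = 256 ≡ 0 (mod 16)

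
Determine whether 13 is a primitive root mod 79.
13^{39} ≡ 1 mod 79 and 39 < 78, so ord_79(13) = 39 ≠ 78 and 13 is not a primitive root.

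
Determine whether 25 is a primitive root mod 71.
25^{5} ≡ 1 (mod 71) and 5 < 70, so ord_71(25) = 5 ≠ 70 and 25 is not a primitive root.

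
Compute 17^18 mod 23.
By repeated squaring (mod 23): 17^{1}≡17, 17^{2}≡13, 17^{4}≡8, 17^{8}≡18, 17^{16}≡2. Then 17^{18} = 17^{16+2} ≡ 2 × 13 ≡ 3 (mod 23)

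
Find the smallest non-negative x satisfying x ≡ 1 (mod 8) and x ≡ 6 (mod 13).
M = 8 × 13 = 104. M₁ = 13, y₁ ≡ 5 (mod 8). M₂ = 8, y₂ ≡ 5 (mod 13). x = 1×13×5 + 6×8×5 ≡ 97 (mod 104)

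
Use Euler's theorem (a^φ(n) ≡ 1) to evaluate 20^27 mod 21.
By Euler: 20^{12} ≡ 1 mod 21 since gcd(20, 21) = 1. 27 = 2×12 + 3. So 20^{27} ≡ 20^{3} ≡ 20 mod 21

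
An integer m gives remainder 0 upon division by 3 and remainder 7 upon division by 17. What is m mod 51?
M = 3 × 17 = 51. M₁ = 17, y₁ ≡ 2 mod 3. M₂ = 3, y₂ ≡ 6 mod 17. m = 0×17×2 + 7×3×6 ≡ 24 mod 51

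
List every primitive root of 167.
There are φ(166) = 82 primitive roots mod 167: {5, 10, 13, 15, 17, 20, 23, 26, 30, 34, 35, 37, 39, 40, 41, 43, 45, 46, 51, 52, 53, 55, 59, 60, 67, 68, 69, 70, 71, 73, 74, 78, 79, 80, 82, 83, 86, 90, 91, 92, 95, 101, 102, 103, 104, 105, 106, 109, 110, 111, 113, 117, 118, 119, 120, 123, 125, 129, 131, 134, 135, 136, 138, 139, 140, 142, 143, 145, 146, 148, 149, 151, 153, 155, 156, 158, 159, 160, 161, 163, 164, 165}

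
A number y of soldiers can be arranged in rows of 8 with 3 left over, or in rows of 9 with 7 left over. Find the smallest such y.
M = 8 × 9 = 72. M₁ = 9, y₁ ≡ 1 (mod 8). M₂ = 8, y₂ ≡ 8 (mod 9). y = 3×9×1 + 7×8×8 ≡ 43 (mod 72)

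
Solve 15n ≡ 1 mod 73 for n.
Since 73 is prime, by Fermat 15^(-1) ≡ 15^{71} ≡ 39 mod 73. Verify: 15 × 39 = 585 ≡ 1 mod 73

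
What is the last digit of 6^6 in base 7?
Using Fermat: 6^{6} ≡ 1 mod 7. 6 ≡ 0 mod 6. So 6^{6} ≡ 6^{0} ≡ 1 mod 7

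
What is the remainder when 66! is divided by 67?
By Wilson's theorem, (66)! ≡ -1 ≡ 66 mod 67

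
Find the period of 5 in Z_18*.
Powers of 5 mod 18: 5^1≡5, 5^2≡7, 5^3≡17, 5^4≡13, 5^5≡11, 5^6≡1. ord_18(5) = 6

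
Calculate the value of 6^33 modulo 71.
By repeated squaring (mod 71): 6^{1}≡6, 6^{2}≡36, 6^{4}≡18, 6^{8}≡40, 6^{16}≡38, 6^{32}≡24. Then 6^{33} = 6^{32+1} ≡ 24 × 6 ≡ 2 (mod 71)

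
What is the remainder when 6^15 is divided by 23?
By repeated squaring (mod 23): 6^{1}≡6, 6^{2}≡13, 6^{4}≡8, 6^{8}≡18. Then 6^{15} = 6^{8+4+2+1} ≡ 18 × 8 × 13 × 6 ≡ 8 (mod 23)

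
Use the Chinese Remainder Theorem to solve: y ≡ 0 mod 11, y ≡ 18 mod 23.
M = 11 × 23 = 253. M₁ = 23, y₁ ≡ 1 mod 11. M₂ = 11, y₂ ≡ 21 mod 23. y = 0×23×1 + 18×11×21 ≡ 110 mod 253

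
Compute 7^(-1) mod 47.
Since 47 is prime, by Fermat 7^(-1) ≡ 7^{45} ≡ 27 mod 47. Verify: 7 × 27 = 189 ≡ 1 mod 47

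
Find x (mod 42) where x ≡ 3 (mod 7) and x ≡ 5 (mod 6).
M = 7 × 6 = 42. M₁ = 6, y₁ ≡ 6 (mod 7). M₂ = 7, y₂ ≡ 1 (mod 6). x = 3×6×6 + 5×7×1 ≡ 17 (mod 42)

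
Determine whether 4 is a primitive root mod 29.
4^{14} ≡ 1 (mod 29) and 14 < 28, so ord_29(4) = 14 ≠ 28 and 4 is not a primitive root.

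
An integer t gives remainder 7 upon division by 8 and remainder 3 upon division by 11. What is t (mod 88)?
M = 8 × 11 = 88. M₁ = 11, y₁ ≡ 3 (mod 8). M₂ = 8, y₂ ≡ 7 (mod 11). t = 7×11×3 + 3×8×7 ≡ 47 (mod 88)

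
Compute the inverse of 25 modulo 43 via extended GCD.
Extended GCD: 25(-12) + 43(7) = 1. So 25^(-1) ≡ -12 ≡ 31 mod 43. Verify: 25 × 31 = 775 ≡ 1 mod 43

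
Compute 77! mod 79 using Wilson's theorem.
(78)! = (77)! × (78) ≡ -1 mod 79. So (77)! ≡ -1 × (78)^(-1) ≡ (-1)×(-1) = 1 mod 79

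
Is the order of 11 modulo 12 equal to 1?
Powers of 11 mod 12: 11^1≡11, 11^2≡1. 11^1≡11≢1, so ord ≠ 1. No, the actual order is 2.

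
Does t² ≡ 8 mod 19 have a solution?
By Euler's criterion: 8^{9} ≡ 18 mod 19. Since this equals -1 (≡ 18), 8 is not a QR.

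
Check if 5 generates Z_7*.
ord_7(5) divides 6. For each prime q|6: 5^{3}≡6, 5^{2}≡4, none ≡ 1. So 5 has order 6 and is a primitive root mod 7.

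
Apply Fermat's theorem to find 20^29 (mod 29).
By Fermat: 20^{28} ≡ 1 (mod 29). So 20^{29} = 20^{28} · 20^{1} ≡ 20^{1} ≡ 20 (mod 29)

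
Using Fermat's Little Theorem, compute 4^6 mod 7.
By Fermat's Little Theorem, 4^{6} ≡ 1 (mod 7) since 7 is prime and gcd(4, 7) = 1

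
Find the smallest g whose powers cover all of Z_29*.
g = 2. For each prime q|28: 2^{14}≡28, 2^{4}≡16, none ≡ 1, so ord_29(2) = 28 and 2 is a primitive root.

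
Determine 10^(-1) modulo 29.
Since 29 is prime, by Fermat 10^(-1) ≡ 10^{27} ≡ 3 mod 29. Verify: 10 × 3 = 30 ≡ 1 mod 29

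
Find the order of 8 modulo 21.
Powers of 8 mod 21: 8^1≡8, 8^2≡1. So the order of 8 is 2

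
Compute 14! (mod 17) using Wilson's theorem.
(16)! = (14)! × (15) × (16) ≡ -1 (mod 17). So (14)! ≡ -1 × [(16)(15)]^(-1) ≡ 8 (mod 17)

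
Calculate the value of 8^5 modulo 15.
By repeated squaring (mod 15): 8^{1}≡8, 8^{2}≡4, 8^{4}≡1. Then 8^{5} = 8^{4+1} ≡ 1 × 8 ≡ 8 (mod 15)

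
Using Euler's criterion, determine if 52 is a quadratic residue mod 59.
By Euler's criterion: 52^{29} ≡ 58 (mod 59). Since this equals -1 (≡ 58), 52 is not a QR.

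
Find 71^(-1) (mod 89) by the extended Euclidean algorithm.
Extended GCD: 71(-5) + 89(4) = 1. So 71^(-1) ≡ -5 ≡ 84 (mod 89). Verify: 71 × 84 = 5964 ≡ 1 (mod 89)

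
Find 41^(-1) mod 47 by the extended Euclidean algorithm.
Extended GCD: 41(-8) + 47(7) = 1. So 41^(-1) ≡ -8 ≡ 39 mod 47. Verify: 41 × 39 = 1599 ≡ 1 mod 47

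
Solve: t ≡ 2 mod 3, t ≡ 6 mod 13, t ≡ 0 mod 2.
M = 3 × 13 × 2 = 78. M₁ = 26, y₁ ≡ 2 mod 3. M₂ = 6, y₂ ≡ 11 mod 13. M₃ = 39, y₃ ≡ 1 mod 2. t = 2×26×2 + 6×6×11 + 0×39×1 ≡ 32 mod 78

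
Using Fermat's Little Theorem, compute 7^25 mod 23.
By Fermat: 7^{22} ≡ 1 mod 23. So 7^{25} = 7^{22} · 7^{3} ≡ 7^{3} ≡ 21 mod 23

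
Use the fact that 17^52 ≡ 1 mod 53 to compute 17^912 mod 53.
By Fermat: 17^{52} ≡ 1 mod 53. 912 ≡ 28 mod 52. So 17^{912} ≡ 17^{28} ≡ 24 mod 53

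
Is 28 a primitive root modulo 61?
28^{20} ≡ 1 mod 61 and 20 < 60, so ord_61(28) = 20 ≠ 60 and 28 is not a primitive root.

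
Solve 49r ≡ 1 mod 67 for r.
Since 67 is prime, by Fermat 49^(-1) ≡ 49^{65} ≡ 26 mod 67. Verify: 49 × 26 = 1274 ≡ 1 mod 67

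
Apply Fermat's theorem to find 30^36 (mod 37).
By Fermat's Little Theorem, 30^{36} ≡ 1 (mod 37) since 37 is prime and gcd(30, 37) = 1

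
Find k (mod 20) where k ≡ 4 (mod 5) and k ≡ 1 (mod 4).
M = 5 × 4 = 20. M₁ = 4, y₁ ≡ 4 (mod 5). M₂ = 5, y₂ ≡ 1 (mod 4). k = 4×4×4 + 1×5×1 ≡ 9 (mod 20)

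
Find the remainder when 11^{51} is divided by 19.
By Fermat: 11^{18} ≡ 1 mod 19. 51 = 2×18 + 15. So 11^{51} ≡ 11^{15} ≡ 1 mod 19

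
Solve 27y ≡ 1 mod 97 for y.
Since 97 is prime, by Fermat 27^(-1) ≡ 27^{95} ≡ 18 mod 97. Verify: 27 × 18 = 486 ≡ 1 mod 97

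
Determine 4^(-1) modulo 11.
Since 11 is prime, by Fermat 4^(-1) ≡ 4^{9} ≡ 3 mod 11. Verify: 4 × 3 = 12 ≡ 1 mod 11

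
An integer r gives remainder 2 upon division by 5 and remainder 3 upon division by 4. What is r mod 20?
M = 5 × 4 = 20. M₁ = 4, y₁ ≡ 4 mod 5. M₂ = 5, y₂ ≡ 1 mod 4. r = 2×4×4 + 3×5×1 ≡ 7 mod 20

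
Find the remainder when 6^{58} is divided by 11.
By Fermat: 6^{10} ≡ 1 (mod 11). 58 = 5×10 + 8. So 6^{58} ≡ 6^{8} ≡ 4 (mod 11)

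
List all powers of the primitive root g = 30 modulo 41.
30^1, 30^2, ..., 30^{40} mod 41: [30, 39, 22, 4, 38, 33, 6, 16, 29, 9, 24, 23, 34, 36, 14, 10, 13, 21, 15, 40, 11, 2, 19, 37, 3, 8, 35, 25, 12, 32, 17, 18, 7, 5, 27, 31, 28, 20, 26, 1]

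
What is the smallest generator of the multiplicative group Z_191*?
g = 19. For each prime q|190: 19^{95}≡190, 19^{38}≡39, 19^{10}≡52, none ≡ 1, so ord_191(19) = 190 and 19 is a primitive root.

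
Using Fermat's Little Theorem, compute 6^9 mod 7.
By Fermat: 6^{6} ≡ 1 mod 7. So 6^{9} = 6^{6} · 6^{3} ≡ 6^{3} ≡ 6 mod 7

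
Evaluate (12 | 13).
(12/13) = 12^{6} mod 13 = 1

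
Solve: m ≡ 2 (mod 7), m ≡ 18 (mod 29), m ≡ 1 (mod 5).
M = 7 × 29 × 5 = 1015. M₁ = 145, y₁ ≡ 3 (mod 7). M₂ = 35, y₂ ≡ 5 (mod 29). M₃ = 203, y₃ ≡ 2 (mod 5). m = 2×145×3 + 18×35×5 + 1×203×2 ≡ 366 (mod 1015)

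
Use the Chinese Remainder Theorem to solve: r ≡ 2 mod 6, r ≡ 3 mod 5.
M = 6 × 5 = 30. M₁ = 5, y₁ ≡ 5 mod 6. M₂ = 6, y₂ ≡ 1 mod 5. r = 2×5×5 + 3×6×1 ≡ 8 mod 30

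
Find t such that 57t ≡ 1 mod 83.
Since 83 is prime, by Fermat 57^(-1) ≡ 57^{81} ≡ 67 mod 83. Verify: 57 × 67 = 3819 ≡ 1 mod 83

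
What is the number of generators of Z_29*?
A prime p has φ(p-1) primitive roots; here φ(28) = 12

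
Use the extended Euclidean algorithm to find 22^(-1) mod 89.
Extended GCD: 22(-4) + 89(1) = 1. So 22^(-1) ≡ -4 ≡ 85 (mod 89). Verify: 22 × 85 = 1870 ≡ 1 (mod 89)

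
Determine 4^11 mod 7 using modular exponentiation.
Using Fermat: 4^{6} ≡ 1 (mod 7). 11 ≡ 5 (mod 6). So 4^{11} ≡ 4^{5} ≡ 2 (mod 7)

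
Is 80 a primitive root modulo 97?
ord_97(80) divides 96. For each prime q|96: 80^{48}≡96, 80^{32}≡61, none ≡ 1. So 80 has order 96 and is a primitive root mod 97.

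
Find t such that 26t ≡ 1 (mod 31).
Since 31 is prime, by Fermat 26^(-1) ≡ 26^{29} ≡ 6 (mod 31). Verify: 26 × 6 = 156 ≡ 1 (mod 31)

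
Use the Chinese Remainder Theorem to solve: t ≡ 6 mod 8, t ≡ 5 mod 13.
M = 8 × 13 = 104. M₁ = 13, y₁ ≡ 5 mod 8. M₂ = 8, y₂ ≡ 5 mod 13. t = 6×13×5 + 5×8×5 ≡ 70 mod 104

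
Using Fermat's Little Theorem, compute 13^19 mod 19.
By Fermat: 13^{18} ≡ 1 mod 19. So 13^{19} = 13^{18} · 13^{1} ≡ 13^{1} ≡ 13 mod 19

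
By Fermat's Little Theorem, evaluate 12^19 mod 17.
By Fermat: 12^{16} ≡ 1 mod 17. So 12^{19} = 12^{16} · 12^{3} ≡ 12^{3} ≡ 11 mod 17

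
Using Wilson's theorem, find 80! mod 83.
(82)! = (80)! × (81) × (82) ≡ -1 (mod 83). So (80)! ≡ -1 × [(82)(81)]^(-1) ≡ 41 (mod 83)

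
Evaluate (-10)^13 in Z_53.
By repeated squaring (mod 53): (-10)^{1}≡43, (-10)^{2}≡47, (-10)^{4}≡36, (-10)^{8}≡24. Then (-10)^{13} = (-10)^{8+4+1} ≡ 24 × 36 × 43 ≡ 52 (mod 53)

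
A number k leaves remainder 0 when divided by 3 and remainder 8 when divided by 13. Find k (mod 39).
M = 3 × 13 = 39. M₁ = 13, y₁ ≡ 1 (mod 3). M₂ = 3, y₂ ≡ 9 (mod 13). k = 0×13×1 + 8×3×9 ≡ 21 (mod 39)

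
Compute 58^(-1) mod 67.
Since 67 is prime, by Fermat 58^(-1) ≡ 58^{65} ≡ 52 mod 67. Verify: 58 × 52 = 3016 ≡ 1 mod 67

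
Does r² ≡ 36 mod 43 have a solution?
By Euler's criterion: 36^{21} ≡ 1 mod 43. Since this equals 1, 36 is a QR.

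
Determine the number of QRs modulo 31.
The squaring map on Z_31* is 2-to-1, so there are (30)/2 = 15 QRs.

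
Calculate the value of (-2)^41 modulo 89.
By repeated squaring mod 89: (-2)^{1}≡87, (-2)^{2}≡4, (-2)^{4}≡16, (-2)^{8}≡78, (-2)^{16}≡32, (-2)^{32}≡45. Then (-2)^{41} = (-2)^{32+8+1} ≡ 45 × 78 × 87 ≡ 11 mod 89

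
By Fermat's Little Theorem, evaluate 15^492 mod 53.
By Fermat: 15^{52} ≡ 1 mod 53. 492 ≡ 24 mod 52. So 15^{492} ≡ 15^{24} ≡ 49 mod 53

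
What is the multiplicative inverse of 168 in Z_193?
Since 193 is prime, by Fermat 168^(-1) ≡ 168^{191} ≡ 54 mod 193. Verify: 168 × 54 = 9072 ≡ 1 mod 193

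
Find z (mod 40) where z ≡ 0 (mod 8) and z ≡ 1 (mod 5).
M = 8 × 5 = 40. M₁ = 5, y₁ ≡ 5 (mod 8). M₂ = 8, y₂ ≡ 2 (mod 5). z = 0×5×5 + 1×8×2 ≡ 16 (mod 40)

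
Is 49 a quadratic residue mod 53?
By Euler's criterion: 49^{26} ≡ 1 mod 53. Since this equals 1, 49 is a QR.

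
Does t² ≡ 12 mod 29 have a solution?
By Euler's criterion: 12^{14} ≡ 28 mod 29. Since this equals -1 (≡ 28), 12 is not a QR.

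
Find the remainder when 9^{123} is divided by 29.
By Fermat: 9^{28} ≡ 1 (mod 29). 123 = 4×28 + 11. So 9^{123} ≡ 9^{11} ≡ 22 (mod 29)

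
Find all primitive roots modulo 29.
There are φ(28) = 12 primitive roots mod 29: {2, 3, 8, 10, 11, 14, 15, 18, 19, 21, 26, 27}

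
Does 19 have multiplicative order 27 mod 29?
Powers of 19 mod 29: 19^1≡19, 19^2≡13, 19^3≡15, 19^4≡24, 19^5≡21, 19^6≡22, 19^7≡12, 19^8≡25, 19^9≡11, 19^10≡6, 19^11≡27, 19^12≡20, 19^13≡3, 19^14≡28, 19^15≡10, 19^16≡16, 19^17≡14, 19^18≡5, 19^19≡8, 19^20≡7, 19^21≡17, 19^22≡4, 19^23≡18, 19^24≡23, 19^25≡2, 19^26≡9, 19^27≡26, 19^28≡1. 19^27≡26≢1, so ord ≠ 27. No, the actual order is 28.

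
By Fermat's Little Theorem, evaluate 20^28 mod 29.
By Fermat's Little Theorem, 20^{28} ≡ 1 (mod 29) since 29 is prime and gcd(20, 29) = 1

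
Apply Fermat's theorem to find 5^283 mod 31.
By Fermat: 5^{30} ≡ 1 mod 31. 283 ≡ 13 mod 30. So 5^{283} ≡ 5^{13} ≡ 5 mod 31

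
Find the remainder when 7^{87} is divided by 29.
By Fermat: 7^{28} ≡ 1 mod 29. 87 = 3×28 + 3. So 7^{87} ≡ 7^{3} ≡ 24 mod 29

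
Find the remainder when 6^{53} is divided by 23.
By Fermat: 6^{22} ≡ 1 mod 23. 53 = 2×22 + 9. So 6^{53} ≡ 6^{9} ≡ 16 mod 23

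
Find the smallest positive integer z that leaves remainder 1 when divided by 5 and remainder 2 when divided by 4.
M = 5 × 4 = 20. M₁ = 4, y₁ ≡ 4 (mod 5). M₂ = 5, y₂ ≡ 1 (mod 4). z = 1×4×4 + 2×5×1 ≡ 6 (mod 20)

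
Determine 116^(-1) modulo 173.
Since 173 is prime, by Fermat 116^(-1) ≡ 116^{171} ≡ 88 (mod 173). Verify: 116 × 88 = 10208 ≡ 1 (mod 173)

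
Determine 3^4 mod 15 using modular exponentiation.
3^{4} = 81 ≡ 6 (mod 15)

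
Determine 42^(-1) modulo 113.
Since 113 is prime, by Fermat 42^(-1) ≡ 42^{111} ≡ 35 (mod 113). Verify: 42 × 35 = 1470 ≡ 1 (mod 113)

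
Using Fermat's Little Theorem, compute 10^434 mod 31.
By Fermat: 10^{30} ≡ 1 mod 31. 434 ≡ 14 mod 30. So 10^{434} ≡ 10^{14} ≡ 28 mod 31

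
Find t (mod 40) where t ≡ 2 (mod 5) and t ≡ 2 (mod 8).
M = 5 × 8 = 40. M₁ = 8, y₁ ≡ 2 (mod 5). M₂ = 5, y₂ ≡ 5 (mod 8). t = 2×8×2 + 2×5×5 ≡ 2 (mod 40)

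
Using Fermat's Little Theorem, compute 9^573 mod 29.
By Fermat: 9^{28} ≡ 1 (mod 29). 573 ≡ 13 (mod 28). So 9^{573} ≡ 9^{13} ≡ 13 (mod 29)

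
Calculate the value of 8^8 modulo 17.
By repeated squaring (mod 17): 8^{1}≡8, 8^{2}≡13, 8^{4}≡16, 8^{8}≡1. So 8^{8} ≡ 1 (mod 17)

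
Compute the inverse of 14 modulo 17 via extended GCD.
Extended GCD: 14(-6) + 17(5) = 1. So 14^(-1) ≡ -6 ≡ 11 mod 17. Verify: 14 × 11 = 154 ≡ 1 mod 17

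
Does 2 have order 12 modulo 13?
ord_13(2) divides 12. For each prime q|12: 2^{6}≡12, 2^{4}≡3, none ≡ 1. So 2 has order 12 and is a primitive root mod 13.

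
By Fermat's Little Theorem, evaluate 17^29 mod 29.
By Fermat: 17^{28} ≡ 1 mod 29. So 17^{29} = 17^{28} · 17^{1} ≡ 17^{1} ≡ 17 mod 29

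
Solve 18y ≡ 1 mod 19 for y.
Since 19 is prime, by Fermat 18^(-1) ≡ 18^{17} ≡ 18 mod 19. Verify: 18 × 18 = 324 ≡ 1 mod 19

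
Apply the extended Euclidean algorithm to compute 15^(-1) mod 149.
Extended GCD: 15(10) + 149(-1) = 1. So 15^(-1) ≡ 10 mod 149. Verify: 15 × 10 = 150 ≡ 1 mod 149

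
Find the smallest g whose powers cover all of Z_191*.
g = 19. For each prime q|190: 19^{95}≡190, 19^{38}≡39, 19^{10}≡52, none ≡ 1, so ord_191(19) = 190 and 19 is a primitive root.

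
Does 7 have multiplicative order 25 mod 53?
Powers of 7 mod 53: 7^1≡7, 7^2≡49, 7^3≡25, 7^4≡16, 7^5≡6, 7^6≡42, 7^7≡29, 7^8≡44, 7^9≡43, 7^10≡36, 7^11≡40, 7^12≡15, 7^13≡52, 7^14≡46, 7^15≡4, 7^16≡28, 7^17≡37, 7^18≡47, 7^19≡11, 7^20≡24, 7^21≡9, 7^22≡10, 7^23≡17, 7^24≡13, 7^25≡38, 7^26≡1. 7^25≡38≢1, so ord ≠ 25. No, the actual order is 26.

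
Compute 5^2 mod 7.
5^{2} = 25 ≡ 4 mod 7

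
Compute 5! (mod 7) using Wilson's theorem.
(6)! = (5)! × (6) ≡ -1 (mod 7). So (5)! ≡ -1 × (6)^(-1) ≡ (-1)×(-1) = 1 (mod 7)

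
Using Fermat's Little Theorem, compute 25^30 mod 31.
By Fermat's Little Theorem, 25^{30} ≡ 1 (mod 31) since 31 is prime and gcd(25, 31) = 1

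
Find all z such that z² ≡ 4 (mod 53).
The square roots of 4 mod 53 are 51 and 2. Verify: 51² = 2601 ≡ 4 (mod 53)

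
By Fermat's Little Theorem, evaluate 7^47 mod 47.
By Fermat: 7^{46} ≡ 1 (mod 47). So 7^{47} = 7^{46} · 7^{1} ≡ 7^{1} ≡ 7 (mod 47)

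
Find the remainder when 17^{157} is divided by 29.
By Fermat: 17^{28} ≡ 1 (mod 29). 157 = 5×28 + 17. So 17^{157} ≡ 17^{17} ≡ 17 (mod 29)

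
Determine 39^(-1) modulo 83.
Since 83 is prime, by Fermat 39^(-1) ≡ 39^{81} ≡ 66 mod 83. Verify: 39 × 66 = 2574 ≡ 1 mod 83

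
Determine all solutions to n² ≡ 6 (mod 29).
The square roots of 6 mod 29 are 8 and 21. Verify: 8² = 64 ≡ 6 (mod 29)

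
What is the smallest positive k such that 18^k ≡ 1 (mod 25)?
Powers of 18 mod 25: 18^1≡18, 18^2≡24, 18^3≡7, 18^4≡1. Order = 4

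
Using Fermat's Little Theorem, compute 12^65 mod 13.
By Fermat: 12^{12} ≡ 1 (mod 13). 65 = 5×12 + 5. So 12^{65} ≡ 12^{5} ≡ 12 (mod 13)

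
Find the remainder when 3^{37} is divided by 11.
By Fermat: 3^{10} ≡ 1 (mod 11). 37 = 3×10 + 7. So 3^{37} ≡ 3^{7} ≡ 9 (mod 11)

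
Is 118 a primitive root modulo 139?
118^{69} ≡ 1 mod 139 and 69 < 138, so ord_139(118) = 69 ≠ 138 and 118 is not a primitive root.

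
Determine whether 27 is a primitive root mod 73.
27^{4} ≡ 1 mod 73 and 4 < 72, so ord_73(27) = 4 ≠ 72 and 27 is not a primitive root.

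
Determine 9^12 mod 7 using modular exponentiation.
Using Fermat: 9^{6} ≡ 1 (mod 7). 12 ≡ 0 (mod 6). So 9^{12} ≡ 9^{0} ≡ 1 (mod 7)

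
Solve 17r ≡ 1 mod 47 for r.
Since 47 is prime, by Fermat 17^(-1) ≡ 17^{45} ≡ 36 mod 47. Verify: 17 × 36 = 612 ≡ 1 mod 47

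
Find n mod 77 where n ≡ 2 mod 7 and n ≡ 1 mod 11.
M = 7 × 11 = 77. M₁ = 11, y₁ ≡ 2 mod 7. M₂ = 7, y₂ ≡ 8 mod 11. n = 2×11×2 + 1×7×8 ≡ 23 mod 77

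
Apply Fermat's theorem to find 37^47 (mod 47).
By Fermat: 37^{46} ≡ 1 (mod 47). So 37^{47} = 37^{46} · 37^{1} ≡ 37^{1} ≡ 37 (mod 47)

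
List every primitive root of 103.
There are φ(102) = 32 primitive roots mod 103: {5, 6, 11, 12, 20, 21, 35, 40, 43, 44, 45, 48, 51, 53, 54, 62, 65, 67, 70, 71, 74, 75, 77, 78, 84, 85, 86, 87, 88, 96, 99, 101}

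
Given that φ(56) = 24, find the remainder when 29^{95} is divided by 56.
By Euler: 29^{24} ≡ 1 (mod 56) since gcd(29, 56) = 1. 95 = 3×24 + 23. So 29^{95} ≡ 29^{23} ≡ 29 (mod 56)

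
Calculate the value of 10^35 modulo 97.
By repeated squaring (mod 97): 10^{1}≡10, 10^{2}≡3, 10^{4}≡9, 10^{8}≡81, 10^{16}≡62, 10^{32}≡61. Then 10^{35} = 10^{32+2+1} ≡ 61 × 3 × 10 ≡ 84 (mod 97)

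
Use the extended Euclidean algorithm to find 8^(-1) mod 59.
Extended GCD: 8(-22) + 59(3) = 1. So 8^(-1) ≡ -22 ≡ 37 (mod 59). Verify: 8 × 37 = 296 ≡ 1 (mod 59)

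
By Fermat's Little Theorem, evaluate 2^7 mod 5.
By Fermat: 2^{4} ≡ 1 mod 5. So 2^{7} = 2^{4} · 2^{3} ≡ 2^{3} ≡ 3 mod 5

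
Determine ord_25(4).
Powers of 4 mod 25: 4^1≡4, 4^2≡16, 4^3≡14, 4^4≡6, 4^5≡24, 4^6≡21, 4^7≡9, 4^8≡11, 4^9≡19, 4^10≡1. ord_25(4) = 10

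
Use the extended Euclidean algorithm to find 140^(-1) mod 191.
Extended GCD: 140(-15) + 191(11) = 1. So 140^(-1) ≡ -15 ≡ 176 mod 191. Verify: 140 × 176 = 24640 ≡ 1 mod 191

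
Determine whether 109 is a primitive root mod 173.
109^{43} ≡ 1 (mod 173) and 43 < 172, so ord_173(109) = 43 ≠ 172 and 109 is not a primitive root.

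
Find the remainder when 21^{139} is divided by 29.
By Fermat: 21^{28} ≡ 1 mod 29. 139 = 4×28 + 27. So 21^{139} ≡ 21^{27} ≡ 18 mod 29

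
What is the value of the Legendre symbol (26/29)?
(26/29) = 26^{14} mod 29 = -1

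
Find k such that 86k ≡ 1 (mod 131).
Since 131 is prime, by Fermat 86^(-1) ≡ 86^{129} ≡ 32 (mod 131). Verify: 86 × 32 = 2752 ≡ 1 (mod 131)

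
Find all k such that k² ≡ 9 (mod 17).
The square roots of 9 mod 17 are 14 and 3. Verify: 14² = 196 ≡ 9 (mod 17)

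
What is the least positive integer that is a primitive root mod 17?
g = 3. For each prime q|16: 3^{8}≡16, none ≡ 1, so ord_17(3) = 16 and 3 is a primitive root.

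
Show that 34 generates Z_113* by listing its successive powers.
34^1, 34^2, ..., 34^{112} mod 113: [34, 26, 93, 111, 45, 61, 40, 4, 23, 104, 33, 105, 67, 18, 47, 16, 92, 77, 19, 81, 42, 72, 75, 64, 29, 82, 76, 98, 55, 62, 74, 30, 3, 102, 78, 53, 107, 22, 70, 7, 12, 69, 86, 99, 89, 88, 54, 28, 48, 50, 5, 57, 17, 13, 103, 112, 79, 87, 20, 2, 68, 52, 73, 109, 90, 9, 80, 8, 46, 95, 66, 97, 21, 36, 94, 32, 71, 41, 38, 49, 84, 31, 37, 15, 58, 51, 39, 83, 110, 11, 35, 60, 6, 91, 43, 106, 101, 44, 27, 14, 24, 25, 59, 85, 65, 63, 108, 56, 96, 100, 10, 1]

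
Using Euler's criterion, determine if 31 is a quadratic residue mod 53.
By Euler's criterion: 31^{26} ≡ 52 (mod 53). Since this equals -1 (≡ 52), 31 is not a QR.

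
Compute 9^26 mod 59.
By repeated squaring (mod 59): 9^{1}≡9, 9^{2}≡22, 9^{4}≡12, 9^{8}≡26, 9^{16}≡27. Then 9^{26} = 9^{16+8+2} ≡ 27 × 26 × 22 ≡ 45 (mod 59)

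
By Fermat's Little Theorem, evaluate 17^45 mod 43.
By Fermat: 17^{42} ≡ 1 (mod 43). So 17^{45} = 17^{42} · 17^{3} ≡ 17^{3} ≡ 11 (mod 43)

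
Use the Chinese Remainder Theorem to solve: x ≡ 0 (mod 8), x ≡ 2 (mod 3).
M = 8 × 3 = 24. M₁ = 3, y₁ ≡ 3 (mod 8). M₂ = 8, y₂ ≡ 2 (mod 3). x = 0×3×3 + 2×8×2 ≡ 8 (mod 24)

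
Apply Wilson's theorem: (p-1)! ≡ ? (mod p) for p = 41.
By Wilson's theorem, (40)! ≡ -1 ≡ 40 mod 41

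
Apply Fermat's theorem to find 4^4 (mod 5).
By Fermat's Little Theorem, 4^{4} ≡ 1 (mod 5) since 5 is prime and gcd(4, 5) = 1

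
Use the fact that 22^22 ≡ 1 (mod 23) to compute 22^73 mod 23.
By Fermat: 22^{22} ≡ 1 (mod 23). 73 = 3×22 + 7. So 22^{73} ≡ 22^{7} ≡ 22 (mod 23)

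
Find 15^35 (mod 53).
By repeated squaring (mod 53): 15^{1}≡15, 15^{2}≡13, 15^{4}≡10, 15^{8}≡47, 15^{16}≡36, 15^{32}≡24. Then 15^{35} = 15^{32+2+1} ≡ 24 × 13 × 15 ≡ 16 (mod 53)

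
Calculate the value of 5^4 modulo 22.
5^{4} = 625 ≡ 9 (mod 22)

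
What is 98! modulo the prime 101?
(100)! = (98)! × (99) × (100) ≡ -1 mod 101. So (98)! ≡ -1 × [(100)(99)]^(-1) ≡ 50 mod 101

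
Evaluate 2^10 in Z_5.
Using Fermat: 2^{4} ≡ 1 (mod 5). 10 ≡ 2 (mod 4). So 2^{10} ≡ 2^{2} ≡ 4 (mod 5)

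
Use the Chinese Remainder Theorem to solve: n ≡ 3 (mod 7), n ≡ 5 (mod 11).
M = 7 × 11 = 77. M₁ = 11, y₁ ≡ 2 (mod 7). M₂ = 7, y₂ ≡ 8 (mod 11). n = 3×11×2 + 5×7×8 ≡ 38 (mod 77)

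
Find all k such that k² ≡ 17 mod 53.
The square roots of 17 mod 53 are 21 and 32. Verify: 21² = 441 ≡ 17 mod 53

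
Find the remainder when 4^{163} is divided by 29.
By Fermat: 4^{28} ≡ 1 (mod 29). 163 = 5×28 + 23. So 4^{163} ≡ 4^{23} ≡ 13 (mod 29)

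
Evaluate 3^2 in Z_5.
3^{2} = 9 ≡ 4 mod 5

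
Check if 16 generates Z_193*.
16^{24} ≡ 1 mod 193 and 24 < 192, so ord_193(16) = 24 ≠ 192 and 16 is not a primitive root.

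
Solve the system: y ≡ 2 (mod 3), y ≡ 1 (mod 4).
M = 3 × 4 = 12. M₁ = 4, y₁ ≡ 1 (mod 3). M₂ = 3, y₂ ≡ 3 (mod 4). y = 2×4×1 + 1×3×3 ≡ 5 (mod 12)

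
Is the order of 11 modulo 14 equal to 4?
Powers of 11 mod 14: 11^1≡11, 11^2≡9, 11^3≡1. Already 11^3≡1, so the order is 3 < 4. No, the actual order is 3.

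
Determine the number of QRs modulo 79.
The squaring map on Z_79* is 2-to-1, so there are (78)/2 = 39 QRs.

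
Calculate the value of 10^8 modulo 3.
Using Fermat: 10^{2} ≡ 1 (mod 3). 8 ≡ 0 (mod 2). So 10^{8} ≡ 10^{0} ≡ 1 (mod 3)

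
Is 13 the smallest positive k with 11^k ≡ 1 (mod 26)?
Powers of 11 mod 26: 11^1≡11, 11^2≡17, 11^3≡5, 11^4≡3, 11^5≡7, 11^6≡25, 11^7≡15, 11^8≡9, 11^9≡21, 11^10≡23, 11^11≡19, 11^12≡1. Already 11^12≡1, so the order is 12 < 13. No, the actual order is 12.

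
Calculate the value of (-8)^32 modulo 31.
Using Fermat: (-8)^{30} ≡ 1 (mod 31). 32 ≡ 2 (mod 30). So (-8)^{32} ≡ (-8)^{2} ≡ 2 (mod 31)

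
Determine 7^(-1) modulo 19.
Since 19 is prime, by Fermat 7^(-1) ≡ 7^{17} ≡ 11 (mod 19). Verify: 7 × 11 = 77 ≡ 1 (mod 19)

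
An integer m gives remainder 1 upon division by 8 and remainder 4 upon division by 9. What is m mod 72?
M = 8 × 9 = 72. M₁ = 9, y₁ ≡ 1 mod 8. M₂ = 8, y₂ ≡ 8 mod 9. m = 1×9×1 + 4×8×8 ≡ 49 mod 72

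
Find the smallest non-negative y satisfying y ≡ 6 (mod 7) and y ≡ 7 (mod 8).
M = 7 × 8 = 56. M₁ = 8, y₁ ≡ 1 (mod 7). M₂ = 7, y₂ ≡ 7 (mod 8). y = 6×8×1 + 7×7×7 ≡ 55 (mod 56)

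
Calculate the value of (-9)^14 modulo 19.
By repeated squaring (mod 19): (-9)^{1}≡10, (-9)^{2}≡5, (-9)^{4}≡6, (-9)^{8}≡17. Then (-9)^{14} = (-9)^{8+4+2} ≡ 17 × 6 × 5 ≡ 16 (mod 19)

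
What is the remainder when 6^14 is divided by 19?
By repeated squaring (mod 19): 6^{1}≡6, 6^{2}≡17, 6^{4}≡4, 6^{8}≡16. Then 6^{14} = 6^{8+4+2} ≡ 16 × 4 × 17 ≡ 5 (mod 19)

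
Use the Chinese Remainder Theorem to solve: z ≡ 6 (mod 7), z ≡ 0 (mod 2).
M = 7 × 2 = 14. M₁ = 2, y₁ ≡ 4 (mod 7). M₂ = 7, y₂ ≡ 1 (mod 2). z = 6×2×4 + 0×7×1 ≡ 6 (mod 14)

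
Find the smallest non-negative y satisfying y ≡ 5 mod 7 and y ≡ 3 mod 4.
M = 7 × 4 = 28. M₁ = 4, y₁ ≡ 2 mod 7. M₂ = 7, y₂ ≡ 3 mod 4. y = 5×4×2 + 3×7×3 ≡ 19 mod 28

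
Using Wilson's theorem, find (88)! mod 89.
By Wilson's theorem, (88)! ≡ -1 ≡ 88 mod 89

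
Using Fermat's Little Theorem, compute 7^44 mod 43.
By Fermat: 7^{42} ≡ 1 (mod 43). So 7^{44} = 7^{42} · 7^{2} ≡ 7^{2} ≡ 6 (mod 43)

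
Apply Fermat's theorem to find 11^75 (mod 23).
By Fermat: 11^{22} ≡ 1 (mod 23). 75 = 3×22 + 9. So 11^{75} ≡ 11^{9} ≡ 19 (mod 23)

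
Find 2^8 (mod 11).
By repeated squaring (mod 11): 2^{1}≡2, 2^{2}≡4, 2^{4}≡5, 2^{8}≡3. So 2^{8} ≡ 3 (mod 11)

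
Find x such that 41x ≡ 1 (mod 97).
Since 97 is prime, by Fermat 41^(-1) ≡ 41^{95} ≡ 71 (mod 97). Verify: 41 × 71 = 2911 ≡ 1 (mod 97)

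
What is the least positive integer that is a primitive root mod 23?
g = 5. For each prime q|22: 5^{11}≡22, 5^{2}≡2, none ≡ 1, so ord_23(5) = 22 and 5 is a primitive root.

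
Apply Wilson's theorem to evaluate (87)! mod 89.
(88)! = (87)! × (88) ≡ -1 mod 89. So (87)! ≡ -1 × (88)^(-1) ≡ (-1)×(-1) = 1 mod 89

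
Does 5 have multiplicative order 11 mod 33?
Powers of 5 mod 33: 5^1≡5, 5^2≡25, 5^3≡26, 5^4≡31, 5^5≡23, 5^6≡16, 5^7≡14, 5^8≡4, 5^9≡20, 5^10≡1. Already 5^10≡1, so the order is 10 < 11. No, the actual order is 10.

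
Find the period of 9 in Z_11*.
Powers of 9 mod 11: 9^1≡9, 9^2≡4, 9^3≡3, 9^4≡5, 9^5≡1. So the order of 9 is 5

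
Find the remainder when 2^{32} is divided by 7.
By Fermat: 2^{6} ≡ 1 (mod 7). 32 = 5×6 + 2. So 2^{32} ≡ 2^{2} ≡ 4 (mod 7)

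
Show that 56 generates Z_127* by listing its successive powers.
56^1, 56^2, ..., 56^{126} mod 127: [56, 88, 102, 124, 86, 117, 75, 9, 123, 30, 29, 100, 12, 37, 40, 81, 91, 16, 7, 11, 108, 79, 106, 94, 57, 17, 63, 99, 83, 76, 65, 84, 5, 26, 59, 2, 112, 49, 77, 121, 45, 107, 23, 18, 119, 60, 58, 73, 24, 74, 80, 35, 55, 32, 14, 22, 89, 31, 85, 61, 114, 34, 126, 71, 39, 25, 3, 41, 10, 52, 118, 4, 97, 98, 27, 115, 90, 87, 46, 36, 111, 120, 116, 19, 48, 21, 33, 70, 110, 64, 28, 44, 51, 62, 43, 122, 101, 68, 125, 15, 78, 50, 6, 82, 20, 104, 109, 8, 67, 69, 54, 103, 53, 47, 92, 72, 95, 113, 105, 38, 96, 42, 66, 13, 93, 1]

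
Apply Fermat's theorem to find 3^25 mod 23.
By Fermat: 3^{22} ≡ 1 mod 23. So 3^{25} = 3^{22} · 3^{3} ≡ 3^{3} ≡ 4 mod 23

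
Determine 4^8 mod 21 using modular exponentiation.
By repeated squaring (mod 21): 4^{1}≡4, 4^{2}≡16, 4^{4}≡4, 4^{8}≡16. So 4^{8} ≡ 16 (mod 21)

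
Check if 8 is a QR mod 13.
By Euler's criterion: 8^{6} ≡ 12 (mod 13). Since this equals -1 (≡ 12), 8 is not a QR.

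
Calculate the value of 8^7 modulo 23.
By repeated squaring mod 23: 8^{1}≡8, 8^{2}≡18, 8^{4}≡2. Then 8^{7} = 8^{4+2+1} ≡ 2 × 18 × 8 ≡ 12 mod 23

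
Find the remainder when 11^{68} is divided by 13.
By Fermat: 11^{12} ≡ 1 (mod 13). 68 = 5×12 + 8. So 11^{68} ≡ 11^{8} ≡ 9 (mod 13)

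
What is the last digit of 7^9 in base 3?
Using Fermat: 7^{2} ≡ 1 (mod 3). 9 ≡ 1 (mod 2). So 7^{9} ≡ 7^{1} ≡ 1 (mod 3)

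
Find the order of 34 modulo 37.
Powers of 34 mod 37: 34^1≡34, 34^2≡9, 34^3≡10, 34^4≡7, 34^5≡16, 34^6≡26, 34^7≡33, 34^8≡12, 34^9≡1. ord_37(34) = 9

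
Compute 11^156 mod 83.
Using Fermat: 11^{82} ≡ 1 mod 83. 156 ≡ 74 mod 82. So 11^{156} ≡ 11^{74} ≡ 25 mod 83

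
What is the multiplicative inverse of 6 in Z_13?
Since 13 is prime, by Fermat 6^(-1) ≡ 6^{11} ≡ 11 (mod 13). Verify: 6 × 11 = 66 ≡ 1 (mod 13)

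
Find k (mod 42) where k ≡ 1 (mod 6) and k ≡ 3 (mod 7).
M = 6 × 7 = 42. M₁ = 7, y₁ ≡ 1 (mod 6). M₂ = 6, y₂ ≡ 6 (mod 7). k = 1×7×1 + 3×6×6 ≡ 31 (mod 42)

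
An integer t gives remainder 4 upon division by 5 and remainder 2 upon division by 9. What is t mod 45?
M = 5 × 9 = 45. M₁ = 9, y₁ ≡ 4 mod 5. M₂ = 5, y₂ ≡ 2 mod 9. t = 4×9×4 + 2×5×2 ≡ 29 mod 45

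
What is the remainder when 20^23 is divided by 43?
By repeated squaring mod 43: 20^{1}≡20, 20^{2}≡13, 20^{4}≡40, 20^{8}≡9, 20^{16}≡38. Then 20^{23} = 20^{16+4+2+1} ≡ 38 × 40 × 13 × 20 ≡ 30 mod 43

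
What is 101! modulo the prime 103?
(102)! = (101)! × (102) ≡ -1 (mod 103). So (101)! ≡ -1 × (102)^(-1) ≡ (-1)×(-1) = 1 (mod 103)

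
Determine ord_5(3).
Powers of 3 mod 5: 3^1≡3, 3^2≡4, 3^3≡2, 3^4≡1. ord_5(3) = 4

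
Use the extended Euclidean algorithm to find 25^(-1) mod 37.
Extended GCD: 25(3) + 37(-2) = 1. So 25^(-1) ≡ 3 mod 37. Verify: 25 × 3 = 75 ≡ 1 mod 37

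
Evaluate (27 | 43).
(27/43) = 27^{21} mod 43 = -1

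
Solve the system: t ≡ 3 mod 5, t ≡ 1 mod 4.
M = 5 × 4 = 20. M₁ = 4, y₁ ≡ 4 mod 5. M₂ = 5, y₂ ≡ 1 mod 4. t = 3×4×4 + 1×5×1 ≡ 13 mod 20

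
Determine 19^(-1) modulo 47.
Since 47 is prime, by Fermat 19^(-1) ≡ 19^{45} ≡ 5 mod 47. Verify: 19 × 5 = 95 ≡ 1 mod 47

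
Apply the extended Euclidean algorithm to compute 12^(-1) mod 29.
Extended GCD: 12(-12) + 29(5) = 1. So 12^(-1) ≡ -12 ≡ 17 mod 29. Verify: 12 × 17 = 204 ≡ 1 mod 29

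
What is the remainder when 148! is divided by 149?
By Wilson's theorem, (148)! ≡ -1 ≡ 148 (mod 149)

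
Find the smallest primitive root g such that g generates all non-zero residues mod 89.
g = 3. For each prime q|88: 3^{44}≡88, 3^{8}≡64, none ≡ 1, so ord_89(3) = 88 and 3 is a primitive root.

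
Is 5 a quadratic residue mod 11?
By Euler's criterion: 5^{5} ≡ 1 (mod 11). Since this equals 1, 5 is a QR.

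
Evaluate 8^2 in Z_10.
8^{2} = 64 ≡ 4 (mod 10)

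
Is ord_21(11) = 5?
Powers of 11 mod 21: 11^1≡11, 11^2≡16, 11^3≡8, 11^4≡4, 11^5≡2, 11^6≡1. 11^5≡2≢1, so ord ≠ 5. No, the actual order is 6.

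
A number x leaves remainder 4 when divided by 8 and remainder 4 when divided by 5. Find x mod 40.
M = 8 × 5 = 40. M₁ = 5, y₁ ≡ 5 mod 8. M₂ = 8, y₂ ≡ 2 mod 5. x = 4×5×5 + 4×8×2 ≡ 4 mod 40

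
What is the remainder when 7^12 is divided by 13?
Using Fermat: 7^{12} ≡ 1 (mod 13). 12 ≡ 0 (mod 12). So 7^{12} ≡ 7^{0} ≡ 1 (mod 13)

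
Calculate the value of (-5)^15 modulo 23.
By repeated squaring (mod 23): (-5)^{1}≡18, (-5)^{2}≡2, (-5)^{4}≡4, (-5)^{8}≡16. Then (-5)^{15} = (-5)^{8+4+2+1} ≡ 16 × 4 × 2 × 18 ≡ 4 (mod 23)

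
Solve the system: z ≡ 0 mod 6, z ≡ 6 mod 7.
M = 6 × 7 = 42. M₁ = 7, y₁ ≡ 1 mod 6. M₂ = 6, y₂ ≡ 6 mod 7. z = 0×7×1 + 6×6×6 ≡ 6 mod 42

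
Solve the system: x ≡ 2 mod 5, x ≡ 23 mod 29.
M = 5 × 29 = 145. M₁ = 29, y₁ ≡ 4 mod 5. M₂ = 5, y₂ ≡ 6 mod 29. x = 2×29×4 + 23×5×6 ≡ 52 mod 145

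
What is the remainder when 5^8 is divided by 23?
By repeated squaring mod 23: 5^{1}≡5, 5^{2}≡2, 5^{4}≡4, 5^{8}≡16. So 5^{8} ≡ 16 mod 23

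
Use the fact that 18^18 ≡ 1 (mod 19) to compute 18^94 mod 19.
By Fermat: 18^{18} ≡ 1 (mod 19). 94 = 5×18 + 4. So 18^{94} ≡ 18^{4} ≡ 1 (mod 19)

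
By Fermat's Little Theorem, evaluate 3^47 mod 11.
By Fermat: 3^{10} ≡ 1 mod 11. 47 = 4×10 + 7. So 3^{47} ≡ 3^{7} ≡ 9 mod 11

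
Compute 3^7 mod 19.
By repeated squaring (mod 19): 3^{1}≡3, 3^{2}≡9, 3^{4}≡5. Then 3^{7} = 3^{4+2+1} ≡ 5 × 9 × 3 ≡ 2 (mod 19)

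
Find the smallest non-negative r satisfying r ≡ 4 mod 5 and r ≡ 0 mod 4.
M = 5 × 4 = 20. M₁ = 4, y₁ ≡ 4 mod 5. M₂ = 5, y₂ ≡ 1 mod 4. r = 4×4×4 + 0×5×1 ≡ 4 mod 20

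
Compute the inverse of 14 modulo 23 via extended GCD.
Extended GCD: 14(5) + 23(-3) = 1. So 14^(-1) ≡ 5 mod 23. Verify: 14 × 5 = 70 ≡ 1 mod 23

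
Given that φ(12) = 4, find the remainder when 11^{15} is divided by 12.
By Euler: 11^{4} ≡ 1 (mod 12) since gcd(11, 12) = 1. 15 = 3×4 + 3. So 11^{15} ≡ 11^{3} ≡ 11 (mod 12)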